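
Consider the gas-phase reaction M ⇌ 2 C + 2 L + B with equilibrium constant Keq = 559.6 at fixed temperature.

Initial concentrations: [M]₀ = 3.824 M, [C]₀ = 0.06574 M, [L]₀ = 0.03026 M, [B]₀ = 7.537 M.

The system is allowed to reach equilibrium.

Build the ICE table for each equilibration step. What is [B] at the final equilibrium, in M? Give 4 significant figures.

[B]_eq = 9.205 M

Q₀ = 7.7997e-06 vs Keq = 559.6 ⇒ Q<K, forward
Step 1:
                  M         C         L         B
  Initial     3.824   0.06574   0.03026     7.537
  Change     -1.668     3.336     3.336     1.668
  Equil       2.156     3.401     3.366     9.205
  solve Keq expr → x = 1.668; check Q = 559.6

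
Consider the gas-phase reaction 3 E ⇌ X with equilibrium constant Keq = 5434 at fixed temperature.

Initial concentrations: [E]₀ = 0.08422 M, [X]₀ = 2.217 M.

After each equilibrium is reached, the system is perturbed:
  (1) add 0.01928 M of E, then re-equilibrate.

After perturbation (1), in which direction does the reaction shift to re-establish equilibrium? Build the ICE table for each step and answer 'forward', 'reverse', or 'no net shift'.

Direction: forward

Q₀ = 3711 vs Keq = 5434 ⇒ Q<K, forward
Step 1:
                    E           X
  init        0.08422       2.217
  Δ          -0.01001    0.003338
  eq          0.07421        2.22
  solve Keq expr → x = 0.003338; check Q = 5434
Then add 0.01928 M of E.
Step 2:
                    E           X
  init        0.09349        2.22
  Δ          -0.01921    0.006403
  eq          0.07428       2.227
  solve Keq expr → x = 0.006403; check Q = 5434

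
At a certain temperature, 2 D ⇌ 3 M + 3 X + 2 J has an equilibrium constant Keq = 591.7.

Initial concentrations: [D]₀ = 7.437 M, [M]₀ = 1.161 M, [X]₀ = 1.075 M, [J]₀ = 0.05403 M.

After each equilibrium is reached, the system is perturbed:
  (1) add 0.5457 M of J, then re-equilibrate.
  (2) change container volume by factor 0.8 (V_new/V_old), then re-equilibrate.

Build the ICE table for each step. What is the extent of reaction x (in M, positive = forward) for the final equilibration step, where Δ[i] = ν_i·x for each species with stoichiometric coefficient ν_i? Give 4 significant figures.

Q₀ = 1.0261e-04 vs Keq = 591.7 ⇒ Q<K, forward
Step 1:
                   D          M          X          J
  init         7.437      1.161      1.075    0.05403
  Δ           -1.954      2.932      2.932      1.954
  eq           5.483      4.093      4.007      2.008
  solve Keq expr → x = 0.9772; check Q = 591.7
Then add 0.5457 M of J.
Step 2:
                   D          M          X          J
  init         5.483      4.093      4.007      2.554
  Δ           0.1394    -0.2092    -0.2092    -0.1394
  eq           5.622      3.883      3.797      2.415
  solve Keq expr → x = -0.06972; check Q = 591.7
Then change container volume by factor 0.8 (V_new/V_old).
Step 3:
                   D          M          X          J
  init         7.028      4.854      4.747      3.018
  Δ           0.4446    -0.6669    -0.6669    -0.4446
  eq           7.472      4.187       4.08      2.574
  solve Keq expr → x = -0.2223; check Q = 591.7

x = -0.2223 M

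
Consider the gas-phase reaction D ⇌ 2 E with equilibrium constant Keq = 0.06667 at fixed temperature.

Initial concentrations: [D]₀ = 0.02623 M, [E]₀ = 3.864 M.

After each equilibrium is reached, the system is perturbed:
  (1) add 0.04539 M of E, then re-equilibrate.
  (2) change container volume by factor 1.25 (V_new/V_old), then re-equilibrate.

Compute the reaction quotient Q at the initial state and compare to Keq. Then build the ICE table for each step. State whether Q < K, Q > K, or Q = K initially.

Q₀ = 569.2; Q > K (proceeds reverse)

Q₀ = 569.2 vs Keq = 0.06667 ⇒ Q>K, reverse
Step 1:
                  D         E
  init      0.02623     3.864
  Δ           1.759    -3.519
  eq          1.786     0.345
  solve Keq expr → x = -1.759; check Q = 0.06667
Then add 0.04539 M of E.
Step 2:
                  D         E
  init        1.786    0.3904
  Δ         0.02165   -0.0433
  eq          1.807    0.3471
  solve Keq expr → x = -0.02165; check Q = 0.06667
Then change container volume by factor 1.25 (V_new/V_old).
Step 3:
                  D         E
  init        1.446    0.2777
  Δ        -0.01555    0.0311
  eq           1.43    0.3088
  solve Keq expr → x = 0.01555; check Q = 0.06667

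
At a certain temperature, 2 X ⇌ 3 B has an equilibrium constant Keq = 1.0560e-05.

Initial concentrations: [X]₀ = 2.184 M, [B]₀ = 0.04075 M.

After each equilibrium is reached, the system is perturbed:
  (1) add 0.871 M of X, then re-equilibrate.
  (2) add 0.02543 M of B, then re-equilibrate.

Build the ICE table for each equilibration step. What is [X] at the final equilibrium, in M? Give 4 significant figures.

Q₀ = 1.4187e-05 vs Keq = 1.0560e-05 ⇒ Q>K, reverse
Step 1:
                    X           B
  I             2.184     0.04075
  C          0.002527   -0.003791
  E             2.187     0.03696
  solve Keq expr → x = -0.001264; check Q = 1.0560e-05
Then add 0.871 M of X.
Step 2:
                    X           B
  I             3.058     0.03696
  C         -0.006131    0.009196
  E             3.051     0.04616
  solve Keq expr → x = 0.003065; check Q = 1.0560e-05
Then add 0.02543 M of B.
Step 3:
                    X           B
  I             3.051     0.07159
  C           0.01684    -0.02526
  E             3.068     0.04632
  solve Keq expr → x = -0.00842; check Q = 1.0560e-05

[X]_eq = 3.068 M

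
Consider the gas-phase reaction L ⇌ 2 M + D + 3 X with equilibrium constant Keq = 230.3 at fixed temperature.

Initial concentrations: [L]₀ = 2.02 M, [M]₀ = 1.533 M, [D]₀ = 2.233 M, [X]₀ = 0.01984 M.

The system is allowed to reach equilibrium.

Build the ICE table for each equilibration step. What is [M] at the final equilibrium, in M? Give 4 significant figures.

[M]_eq = 3.004 M

Q₀ = 2.0288e-05 vs Keq = 230.3 ⇒ Q<K, forward
Step 1:
                    L           M           D           X
  I              2.02       1.533       2.233     0.01984
  C           -0.7356       1.471      0.7356       2.207
  E             1.284       3.004       2.969       2.227
  solve Keq expr → x = 0.7356; check Q = 230.3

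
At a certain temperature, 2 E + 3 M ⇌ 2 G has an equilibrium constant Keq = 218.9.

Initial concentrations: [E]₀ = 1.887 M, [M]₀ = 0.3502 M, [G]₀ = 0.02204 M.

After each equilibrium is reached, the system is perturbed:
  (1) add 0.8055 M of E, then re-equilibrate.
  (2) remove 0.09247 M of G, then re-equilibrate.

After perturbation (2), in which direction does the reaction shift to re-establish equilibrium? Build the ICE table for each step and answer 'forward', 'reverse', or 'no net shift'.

Q₀ = 0.003176 vs Keq = 218.9 ⇒ Q<K, forward
Step 1:
                    E           M           G
  init          1.887      0.3502     0.02204
  Δ           -0.2044     -0.3066      0.2044
  eq            1.683     0.04358      0.2265
  solve Keq expr → x = 0.1022; check Q = 218.9
Then add 0.8055 M of E.
Step 2:
                    E           M           G
  init          2.488     0.04358      0.2265
  Δ         -0.006223   -0.009334    0.006223
  eq            2.482     0.03424      0.2327
  solve Keq expr → x = 0.003111; check Q = 218.9
Then remove 0.09247 M of G.
Step 3:
                    E           M           G
  init          2.482     0.03424      0.1402
  Δ          -0.00605   -0.009075     0.00605
  eq            2.476     0.02517      0.1463
  solve Keq expr → x = 0.003025; check Q = 218.9

Direction: forward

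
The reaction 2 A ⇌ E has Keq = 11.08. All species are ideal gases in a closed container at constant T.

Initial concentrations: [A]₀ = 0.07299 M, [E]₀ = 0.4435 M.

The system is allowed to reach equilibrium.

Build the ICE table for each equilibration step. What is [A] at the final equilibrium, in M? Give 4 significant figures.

Q₀ = 83.25 vs Keq = 11.08 ⇒ Q>K, reverse
Step 1:
                    A           E
  init        0.07299      0.4435
  Δ            0.1138     -0.0569
  eq           0.1868      0.3866
  solve Keq expr → x = -0.0569; check Q = 11.08

[A]_eq = 0.1868 M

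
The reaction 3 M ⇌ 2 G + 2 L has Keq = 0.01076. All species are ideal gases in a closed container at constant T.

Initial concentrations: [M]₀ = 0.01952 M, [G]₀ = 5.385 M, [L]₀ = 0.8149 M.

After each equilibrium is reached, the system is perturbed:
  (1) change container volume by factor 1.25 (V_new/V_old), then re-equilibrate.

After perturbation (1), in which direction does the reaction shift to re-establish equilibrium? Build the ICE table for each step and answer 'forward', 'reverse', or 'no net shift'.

Q₀ = 2.5891e+06 vs Keq = 0.01076 ⇒ Q>K, reverse
Step 1:
                  M         G         L
  init      0.01952     5.385    0.8149
  Δ           1.178   -0.7853   -0.7853
  eq          1.198       4.6   0.02955
  solve Keq expr → x = -0.3927; check Q = 0.01076
Then change container volume by factor 1.25 (V_new/V_old).
Step 2:
                  M         G         L
  init        0.958      3.68   0.02364
  Δ       -0.003915   0.00261   0.00261
  eq         0.9541     3.682   0.02625
  solve Keq expr → x = 0.001305; check Q = 0.01076

Direction: forward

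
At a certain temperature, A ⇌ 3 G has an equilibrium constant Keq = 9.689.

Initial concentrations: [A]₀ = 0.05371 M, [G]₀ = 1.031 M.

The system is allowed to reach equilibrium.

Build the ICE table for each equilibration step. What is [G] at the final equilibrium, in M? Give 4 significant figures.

Q₀ = 20.4 vs Keq = 9.689 ⇒ Q>K, reverse
Step 1:
                  A         G
  init      0.05371     1.031
  Δ         0.03126  -0.09377
  eq        0.08497    0.9372
  solve Keq expr → x = -0.03126; check Q = 9.689

[G]_eq = 0.9372 M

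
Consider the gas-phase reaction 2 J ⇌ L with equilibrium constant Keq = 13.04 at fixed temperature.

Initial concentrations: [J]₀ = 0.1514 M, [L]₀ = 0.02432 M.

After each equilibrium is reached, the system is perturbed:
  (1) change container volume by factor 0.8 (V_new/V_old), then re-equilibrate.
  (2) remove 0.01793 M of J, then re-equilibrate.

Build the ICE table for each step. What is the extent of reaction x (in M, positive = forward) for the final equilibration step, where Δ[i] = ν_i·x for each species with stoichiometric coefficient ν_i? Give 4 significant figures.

Q₀ = 1.061 vs Keq = 13.04 ⇒ Q<K, forward
Step 1:
                    J           L
  Initial      0.1514     0.02432
  Change     -0.08092     0.04046
  Equil       0.07048     0.06478
  solve Keq expr → x = 0.04046; check Q = 13.04
Then change container volume by factor 0.8 (V_new/V_old).
Step 2:
                    J           L
  Initial      0.0881     0.08097
  Change    -0.007498    0.003749
  Equil        0.0806     0.08472
  solve Keq expr → x = 0.003749; check Q = 13.04
Then remove 0.01793 M of J.
Step 3:
                    J           L
  Initial     0.06267     0.08472
  Change      0.01442   -0.007212
  Equil        0.0771     0.07751
  solve Keq expr → x = -0.007212; check Q = 13.04

x = -0.007212 M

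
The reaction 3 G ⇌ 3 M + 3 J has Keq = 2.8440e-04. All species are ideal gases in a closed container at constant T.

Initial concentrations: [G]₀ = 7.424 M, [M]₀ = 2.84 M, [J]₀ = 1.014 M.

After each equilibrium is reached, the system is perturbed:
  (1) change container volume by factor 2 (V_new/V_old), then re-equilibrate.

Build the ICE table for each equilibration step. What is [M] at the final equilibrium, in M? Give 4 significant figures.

Q₀ = 0.05837 vs Keq = 2.8440e-04 ⇒ Q>K, reverse
Step 1:
                   G          M          J
  init         7.424       2.84      1.014
  Δ           0.7559    -0.7559    -0.7559
  eq            8.18      2.084     0.2581
  solve Keq expr → x = -0.252; check Q = 2.8440e-04
Then change container volume by factor 2 (V_new/V_old).
Step 2:
                   G          M          J
  init          4.09      1.042     0.1291
  Δ          -0.1006     0.1006     0.1006
  eq           3.989      1.143     0.2296
  solve Keq expr → x = 0.03352; check Q = 2.8440e-04

[M]_eq = 1.143 M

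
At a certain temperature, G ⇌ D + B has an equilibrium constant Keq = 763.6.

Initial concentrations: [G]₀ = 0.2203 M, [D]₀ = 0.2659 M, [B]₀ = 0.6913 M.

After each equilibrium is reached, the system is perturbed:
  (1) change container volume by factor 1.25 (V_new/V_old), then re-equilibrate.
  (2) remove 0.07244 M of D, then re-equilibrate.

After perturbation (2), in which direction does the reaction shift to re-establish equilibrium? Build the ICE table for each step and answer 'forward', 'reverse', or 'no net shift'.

Q₀ = 0.8344 vs Keq = 763.6 ⇒ Q<K, forward
Step 1:
                   G          D          B
  init        0.2203     0.2659     0.6913
  Δ          -0.2197     0.2197     0.2197
  eq      5.7937e-04     0.4856      0.911
  solve Keq expr → x = 0.2197; check Q = 763.6
Then change container volume by factor 1.25 (V_new/V_old).
Step 2:
                   G          D          B
  init    4.6350e-04     0.3885     0.7288
  Δ       -9.2564e-05 9.2564e-05 9.2564e-05
  eq      3.7094e-04     0.3886     0.7289
  solve Keq expr → x = 9.2564e-05; check Q = 763.6
Then remove 0.07244 M of D.
Step 3:
                   G          D          B
  init    3.7094e-04     0.3161     0.7289
  Δ       -6.9054e-05 6.9054e-05 6.9054e-05
  eq      3.0188e-04     0.3162      0.729
  solve Keq expr → x = 6.9054e-05; check Q = 763.6

Direction: forward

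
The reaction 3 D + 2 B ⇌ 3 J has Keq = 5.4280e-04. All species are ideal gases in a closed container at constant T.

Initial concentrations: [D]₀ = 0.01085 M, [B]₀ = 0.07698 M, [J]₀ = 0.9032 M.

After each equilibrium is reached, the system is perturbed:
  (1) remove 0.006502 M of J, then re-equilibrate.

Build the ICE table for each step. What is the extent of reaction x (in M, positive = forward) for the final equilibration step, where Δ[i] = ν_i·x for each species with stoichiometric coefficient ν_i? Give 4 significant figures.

Q₀ = 9.7343e+07 vs Keq = 5.4280e-04 ⇒ Q>K, reverse
Step 1:
                   D          B          J
  Initial    0.01085    0.07698     0.9032
  Change      0.8508     0.5672    -0.8508
  Equil       0.8616     0.6442    0.05242
  solve Keq expr → x = -0.2836; check Q = 5.4280e-04
Then remove 0.006502 M of J.
Step 2:
                   D          B          J
  Initial     0.8616     0.6442    0.04592
  Change   -0.005928  -0.003952   0.005928
  Equil       0.8557     0.6402    0.05185
  solve Keq expr → x = 0.001976; check Q = 5.4280e-04

x = 0.001976 M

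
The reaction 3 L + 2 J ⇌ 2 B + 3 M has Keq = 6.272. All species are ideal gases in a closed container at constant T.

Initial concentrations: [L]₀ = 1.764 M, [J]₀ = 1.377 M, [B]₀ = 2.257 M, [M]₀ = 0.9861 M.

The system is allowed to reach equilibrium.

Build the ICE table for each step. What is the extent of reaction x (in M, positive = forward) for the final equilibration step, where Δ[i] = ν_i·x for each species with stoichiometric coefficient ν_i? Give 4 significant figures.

x = 0.1413 M

Q₀ = 0.4693 vs Keq = 6.272 ⇒ Q<K, forward
Step 1:
                   L          J          B          M
  I            1.764      1.377      2.257     0.9861
  C          -0.4239    -0.2826     0.2826     0.4239
  E             1.34      1.094       2.54       1.41
  solve Keq expr → x = 0.1413; check Q = 6.272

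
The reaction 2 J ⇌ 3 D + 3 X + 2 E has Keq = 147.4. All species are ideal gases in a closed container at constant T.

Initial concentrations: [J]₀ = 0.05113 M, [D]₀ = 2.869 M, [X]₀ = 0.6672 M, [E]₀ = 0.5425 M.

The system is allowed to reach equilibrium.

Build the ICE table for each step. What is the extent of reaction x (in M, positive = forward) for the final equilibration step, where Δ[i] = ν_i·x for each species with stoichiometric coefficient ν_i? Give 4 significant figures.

x = -0.02033 M

Q₀ = 789.6 vs Keq = 147.4 ⇒ Q>K, reverse
Step 1:
                    J           D           X           E
  Initial     0.05113       2.869      0.6672      0.5425
  Change      0.04067      -0.061      -0.061    -0.04067
  Equil        0.0918       2.808      0.6062      0.5018
  solve Keq expr → x = -0.02033; check Q = 147.4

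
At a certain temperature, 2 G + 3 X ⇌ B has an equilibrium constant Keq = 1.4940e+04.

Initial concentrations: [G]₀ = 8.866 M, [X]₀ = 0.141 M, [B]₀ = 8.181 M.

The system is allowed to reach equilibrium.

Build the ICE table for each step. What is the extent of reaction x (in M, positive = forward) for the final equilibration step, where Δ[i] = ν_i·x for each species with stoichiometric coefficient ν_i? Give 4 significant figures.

x = 0.04058 M

Q₀ = 37.13 vs Keq = 1.4940e+04 ⇒ Q<K, forward
Step 1:
                   G          X          B
  Initial      8.866      0.141      8.181
  Change    -0.08117    -0.1218    0.04058
  Equil        8.785    0.01925      8.222
  solve Keq expr → x = 0.04058; check Q = 1.4940e+04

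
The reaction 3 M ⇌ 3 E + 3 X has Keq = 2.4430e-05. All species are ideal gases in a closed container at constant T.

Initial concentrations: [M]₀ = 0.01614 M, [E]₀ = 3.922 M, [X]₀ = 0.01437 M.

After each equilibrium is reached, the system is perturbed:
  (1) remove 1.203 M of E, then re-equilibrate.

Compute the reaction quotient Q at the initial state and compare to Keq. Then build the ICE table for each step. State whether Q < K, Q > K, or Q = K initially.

Q₀ = 42.58 vs Keq = 2.4430e-05 ⇒ Q>K, reverse
Step 1:
                  M         E         X
  Initial   0.01614     3.922   0.01437
  Change    0.01415  -0.01415  -0.01415
  Equil     0.03029     3.908 2.2487e-04
  solve Keq expr → x = -0.004715; check Q = 2.4430e-05
Then remove 1.203 M of E.
Step 2:
                  M         E         X
  Initial   0.03029     2.705 2.2487e-04
  Change  -9.8939e-05 9.8939e-05 9.8939e-05
  Equil     0.03019     2.705 3.2381e-04
  solve Keq expr → x = 3.2980e-05; check Q = 2.4430e-05

Q₀ = 42.58; Q > K (proceeds reverse)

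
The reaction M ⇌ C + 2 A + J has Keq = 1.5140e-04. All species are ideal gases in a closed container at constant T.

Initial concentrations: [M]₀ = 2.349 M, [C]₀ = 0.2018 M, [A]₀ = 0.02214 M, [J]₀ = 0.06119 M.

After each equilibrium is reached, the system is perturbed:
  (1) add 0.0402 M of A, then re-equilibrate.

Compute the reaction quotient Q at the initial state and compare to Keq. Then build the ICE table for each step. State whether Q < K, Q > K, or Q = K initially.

Q₀ = 2.5768e-06; Q < K (proceeds forward)

Q₀ = 2.5768e-06 vs Keq = 1.5140e-04 ⇒ Q<K, forward
Step 1:
                  M         C         A         J
  init        2.349    0.2018   0.02214   0.06119
  Δ        -0.04616   0.04616   0.09231   0.04616
  eq          2.303     0.248    0.1145    0.1073
  solve Keq expr → x = 0.04616; check Q = 1.5140e-04
Then add 0.0402 M of A.
Step 2:
                  M         C         A         J
  init        2.303     0.248    0.1547    0.1073
  Δ         0.01397  -0.01397  -0.02794  -0.01397
  eq          2.317     0.234    0.1267   0.09337
  solve Keq expr → x = -0.01397; check Q = 1.5140e-04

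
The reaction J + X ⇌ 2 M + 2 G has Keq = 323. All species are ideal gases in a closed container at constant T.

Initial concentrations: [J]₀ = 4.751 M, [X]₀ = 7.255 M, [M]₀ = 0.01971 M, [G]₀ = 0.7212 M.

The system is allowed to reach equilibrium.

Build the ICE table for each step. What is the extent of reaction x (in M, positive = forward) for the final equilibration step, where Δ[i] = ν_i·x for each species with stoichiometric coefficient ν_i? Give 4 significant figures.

Q₀ = 5.8622e-06 vs Keq = 323 ⇒ Q<K, forward
Step 1:
                    J           X           M           G
  I             4.751       7.255     0.01971      0.7212
  C            -3.186      -3.186       6.373       6.373
  E             1.565       4.069       6.392       7.094
  solve Keq expr → x = 3.186; check Q = 323

x = 3.186 M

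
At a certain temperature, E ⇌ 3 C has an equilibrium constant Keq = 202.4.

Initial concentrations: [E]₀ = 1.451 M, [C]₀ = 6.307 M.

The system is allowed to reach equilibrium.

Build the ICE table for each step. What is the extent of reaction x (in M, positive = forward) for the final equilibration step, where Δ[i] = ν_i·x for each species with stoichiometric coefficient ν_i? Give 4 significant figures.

x = 0.07466 M

Q₀ = 172.9 vs Keq = 202.4 ⇒ Q<K, forward
Step 1:
                   E          C
  I            1.451      6.307
  C         -0.07466      0.224
  E            1.376      6.531
  solve Keq expr → x = 0.07466; check Q = 202.4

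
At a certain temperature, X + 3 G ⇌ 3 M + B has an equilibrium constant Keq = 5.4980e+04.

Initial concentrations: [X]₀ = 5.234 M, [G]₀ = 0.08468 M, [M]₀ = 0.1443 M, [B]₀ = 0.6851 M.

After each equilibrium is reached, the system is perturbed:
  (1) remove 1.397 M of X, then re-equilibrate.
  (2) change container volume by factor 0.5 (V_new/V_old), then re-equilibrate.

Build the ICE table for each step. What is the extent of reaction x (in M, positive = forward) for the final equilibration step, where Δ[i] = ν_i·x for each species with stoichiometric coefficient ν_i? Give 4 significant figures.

x = 0 M

Q₀ = 0.6477 vs Keq = 5.4980e+04 ⇒ Q<K, forward
Step 1:
                   X          G          M          B
  I            5.234    0.08468     0.1443     0.6851
  C         -0.02721   -0.08162    0.08162    0.02721
  E            5.207   0.003061     0.2259     0.7123
  solve Keq expr → x = 0.02721; check Q = 5.4980e+04
Then remove 1.397 M of X.
Step 2:
                   X          G          M          B
  I             3.81   0.003061     0.2259     0.7123
  C       1.1026e-04 3.3079e-04 -3.3079e-04 -1.1026e-04
  E             3.81   0.003392     0.2256     0.7122
  solve Keq expr → x = -1.1026e-04; check Q = 5.4980e+04
Then change container volume by factor 0.5 (V_new/V_old).
Step 3:
                   X          G          M          B
  I             7.62   0.006784     0.4512      1.424
  C                0          0          0          0
  E             7.62   0.006784     0.4512      1.424
  solve Keq expr → x = 0; check Q = 5.4980e+04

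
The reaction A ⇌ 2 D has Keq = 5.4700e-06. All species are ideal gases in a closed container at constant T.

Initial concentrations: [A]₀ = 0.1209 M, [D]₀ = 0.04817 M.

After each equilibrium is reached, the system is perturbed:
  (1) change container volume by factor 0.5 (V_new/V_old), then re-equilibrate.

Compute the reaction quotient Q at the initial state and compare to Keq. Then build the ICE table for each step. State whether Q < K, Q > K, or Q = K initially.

Q₀ = 0.01919 vs Keq = 5.4700e-06 ⇒ Q>K, reverse
Step 1:
                  A         D
  I          0.1209   0.04817
  C         0.02364  -0.04728
  E          0.1445 8.8918e-04
  solve Keq expr → x = -0.02364; check Q = 5.4700e-06
Then change container volume by factor 0.5 (V_new/V_old).
Step 2:
                  A         D
  I          0.2891  0.001778
  C       2.6015e-04 -5.2030e-04
  E          0.2893  0.001258
  solve Keq expr → x = -2.6015e-04; check Q = 5.4700e-06

Q₀ = 0.01919; Q > K (proceeds reverse)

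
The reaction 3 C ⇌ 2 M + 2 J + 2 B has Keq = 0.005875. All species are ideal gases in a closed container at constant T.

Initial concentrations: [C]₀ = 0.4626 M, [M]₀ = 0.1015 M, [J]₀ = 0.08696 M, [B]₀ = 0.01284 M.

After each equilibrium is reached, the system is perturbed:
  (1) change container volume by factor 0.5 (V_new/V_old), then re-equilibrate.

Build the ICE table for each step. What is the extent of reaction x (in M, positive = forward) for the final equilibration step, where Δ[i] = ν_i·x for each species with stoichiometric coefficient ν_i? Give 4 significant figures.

x = -0.04213 M

Q₀ = 1.2974e-07 vs Keq = 0.005875 ⇒ Q<K, forward
Step 1:
                  C         M         J         B
  init       0.4626    0.1015   0.08696   0.01284
  Δ         -0.2194    0.1463    0.1463    0.1463
  eq         0.2432    0.2478    0.2332    0.1591
  solve Keq expr → x = 0.07313; check Q = 0.005875
Then change container volume by factor 0.5 (V_new/V_old).
Step 2:
                  C         M         J         B
  init       0.4864    0.4955    0.4664    0.3182
  Δ          0.1264  -0.08426  -0.08426  -0.08426
  eq         0.6128    0.4113    0.3822    0.2339
  solve Keq expr → x = -0.04213; check Q = 0.005875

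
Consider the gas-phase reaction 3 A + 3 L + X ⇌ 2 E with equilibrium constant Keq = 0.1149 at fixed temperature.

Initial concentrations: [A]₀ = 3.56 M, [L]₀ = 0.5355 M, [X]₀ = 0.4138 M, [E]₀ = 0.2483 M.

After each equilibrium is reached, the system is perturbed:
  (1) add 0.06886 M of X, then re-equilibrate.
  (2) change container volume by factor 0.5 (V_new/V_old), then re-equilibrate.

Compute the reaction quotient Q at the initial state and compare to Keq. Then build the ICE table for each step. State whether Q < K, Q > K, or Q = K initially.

Q₀ = 0.0215 vs Keq = 0.1149 ⇒ Q<K, forward
Step 1:
                  A         L         X         E
  Initial      3.56    0.5355    0.4138    0.2483
  Change    -0.1316   -0.1316  -0.04385   0.08771
  Equil       3.428    0.4039    0.3699     0.336
  solve Keq expr → x = 0.04385; check Q = 0.1149
Then add 0.06886 M of X.
Step 2:
                  A         L         X         E
  Initial     3.428    0.4039    0.4388     0.336
  Change   -0.01302  -0.01302 -0.004341  0.008682
  Equil       3.415    0.3909    0.4345    0.3447
  solve Keq expr → x = 0.004341; check Q = 0.1149
Then change container volume by factor 0.5 (V_new/V_old).
Step 3:
                  A         L         X         E
  Initial     6.831    0.7818    0.8689    0.6894
  Change      -0.43     -0.43   -0.1433    0.2866
  Equil       6.401    0.3519    0.7256     0.976
  solve Keq expr → x = 0.1433; check Q = 0.1149

Q₀ = 0.0215; Q < K (proceeds forward)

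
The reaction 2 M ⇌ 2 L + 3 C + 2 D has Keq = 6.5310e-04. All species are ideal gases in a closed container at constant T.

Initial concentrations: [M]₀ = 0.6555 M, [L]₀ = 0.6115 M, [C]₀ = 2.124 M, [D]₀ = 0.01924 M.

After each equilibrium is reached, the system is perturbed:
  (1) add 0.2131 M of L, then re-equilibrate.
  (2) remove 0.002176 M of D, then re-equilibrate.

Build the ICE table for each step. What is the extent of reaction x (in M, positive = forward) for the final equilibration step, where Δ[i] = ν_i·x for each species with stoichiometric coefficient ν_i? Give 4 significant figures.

x = 0.00106 M

Q₀ = 0.003087 vs Keq = 6.5310e-04 ⇒ Q>K, reverse
Step 1:
                    M           L           C           D
  Initial      0.6555      0.6115       2.124     0.01924
  Change      0.01001    -0.01001    -0.01501    -0.01001
  Equil        0.6655      0.6015       2.109    0.009232
  solve Keq expr → x = -0.005004; check Q = 6.5310e-04
Then add 0.2131 M of L.
Step 2:
                    M           L           C           D
  Initial      0.6655      0.8146       2.109    0.009232
  Change     0.002354   -0.002354   -0.003531   -0.002354
  Equil        0.6679      0.8122       2.105    0.006878
  solve Keq expr → x = -0.001177; check Q = 6.5310e-04
Then remove 0.002176 M of D.
Step 3:
                    M           L           C           D
  Initial      0.6679      0.8122       2.105    0.004702
  Change    -0.002121    0.002121    0.003181    0.002121
  Equil        0.6657      0.8144       2.109    0.006823
  solve Keq expr → x = 0.00106; check Q = 6.5310e-04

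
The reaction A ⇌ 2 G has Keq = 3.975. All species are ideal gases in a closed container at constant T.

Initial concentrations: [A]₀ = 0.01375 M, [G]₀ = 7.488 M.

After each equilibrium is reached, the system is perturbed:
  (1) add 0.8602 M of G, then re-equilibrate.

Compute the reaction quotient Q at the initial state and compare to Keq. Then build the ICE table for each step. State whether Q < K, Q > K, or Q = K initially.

Q₀ = 4078; Q > K (proceeds reverse)

Q₀ = 4078 vs Keq = 3.975 ⇒ Q>K, reverse
Step 1:
                  A         G
  init      0.01375     7.488
  Δ           2.246    -4.491
  eq          2.259     2.997
  solve Keq expr → x = -2.246; check Q = 3.975
Then add 0.8602 M of G.
Step 2:
                  A         G
  init        2.259     3.857
  Δ          0.3257   -0.6514
  eq          2.585     3.206
  solve Keq expr → x = -0.3257; check Q = 3.975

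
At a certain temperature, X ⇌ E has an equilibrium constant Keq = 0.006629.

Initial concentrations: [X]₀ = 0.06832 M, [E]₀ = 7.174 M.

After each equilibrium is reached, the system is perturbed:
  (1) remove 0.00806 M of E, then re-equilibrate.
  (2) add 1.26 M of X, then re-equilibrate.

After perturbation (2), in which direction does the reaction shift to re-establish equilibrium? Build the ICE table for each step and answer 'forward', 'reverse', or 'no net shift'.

Direction: forward

Q₀ = 105 vs Keq = 0.006629 ⇒ Q>K, reverse
Step 1:
                  X         E
  init      0.06832     7.174
  Δ           7.126    -7.126
  eq          7.195   0.04769
  solve Keq expr → x = -7.126; check Q = 0.006629
Then remove 0.00806 M of E.
Step 2:
                  X         E
  init        7.195   0.03963
  Δ       -0.008007  0.008007
  eq          7.187   0.04764
  solve Keq expr → x = 0.008007; check Q = 0.006629
Then add 1.26 M of X.
Step 3:
                  X         E
  init        8.447   0.04764
  Δ       -0.008298  0.008298
  eq          8.438   0.05594
  solve Keq expr → x = 0.008298; check Q = 0.006629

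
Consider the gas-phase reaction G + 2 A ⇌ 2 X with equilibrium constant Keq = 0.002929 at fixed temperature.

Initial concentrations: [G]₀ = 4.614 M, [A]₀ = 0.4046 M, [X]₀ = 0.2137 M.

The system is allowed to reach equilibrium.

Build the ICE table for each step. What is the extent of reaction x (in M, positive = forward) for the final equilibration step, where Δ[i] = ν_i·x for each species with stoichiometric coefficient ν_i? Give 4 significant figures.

x = -0.07442 M

Q₀ = 0.06046 vs Keq = 0.002929 ⇒ Q>K, reverse
Step 1:
                   G          A          X
  init         4.614     0.4046     0.2137
  Δ          0.07442     0.1488    -0.1488
  eq           4.688     0.5534    0.06486
  solve Keq expr → x = -0.07442; check Q = 0.002929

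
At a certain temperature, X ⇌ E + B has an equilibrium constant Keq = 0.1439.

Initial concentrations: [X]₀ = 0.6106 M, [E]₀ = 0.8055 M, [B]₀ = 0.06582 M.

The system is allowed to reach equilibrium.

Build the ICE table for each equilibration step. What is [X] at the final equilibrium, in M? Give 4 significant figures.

Q₀ = 0.08683 vs Keq = 0.1439 ⇒ Q<K, forward
Step 1:
                  X         E         B
  I          0.6106    0.8055   0.06582
  C        -0.03324   0.03324   0.03324
  E          0.5774    0.8387   0.09906
  solve Keq expr → x = 0.03324; check Q = 0.1439

[X]_eq = 0.5774 M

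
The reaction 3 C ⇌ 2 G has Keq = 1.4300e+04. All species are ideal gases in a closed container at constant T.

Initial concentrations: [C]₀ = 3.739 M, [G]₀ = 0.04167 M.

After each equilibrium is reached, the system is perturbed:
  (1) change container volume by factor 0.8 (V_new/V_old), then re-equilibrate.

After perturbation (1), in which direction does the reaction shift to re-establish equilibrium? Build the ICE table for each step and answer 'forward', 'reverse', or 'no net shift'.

Q₀ = 3.3219e-05 vs Keq = 1.4300e+04 ⇒ Q<K, forward
Step 1:
                   C          G
  I            3.739    0.04167
  C           -3.663      2.442
  E          0.07556      2.484
  solve Keq expr → x = 1.221; check Q = 1.4300e+04
Then change container volume by factor 0.8 (V_new/V_old).
Step 2:
                   C          G
  I          0.09446      3.105
  C        -0.006687   0.004458
  E          0.08777      3.109
  solve Keq expr → x = 0.002229; check Q = 1.4300e+04

Direction: forward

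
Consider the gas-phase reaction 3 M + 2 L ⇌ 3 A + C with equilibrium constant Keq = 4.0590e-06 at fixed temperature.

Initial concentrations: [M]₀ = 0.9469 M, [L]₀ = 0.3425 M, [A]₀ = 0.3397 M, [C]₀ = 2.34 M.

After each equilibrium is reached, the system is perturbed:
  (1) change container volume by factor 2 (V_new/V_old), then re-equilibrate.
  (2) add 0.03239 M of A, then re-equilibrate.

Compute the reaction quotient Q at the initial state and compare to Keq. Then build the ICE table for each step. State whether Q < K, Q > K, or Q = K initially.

Q₀ = 0.921; Q > K (proceeds reverse)

Q₀ = 0.921 vs Keq = 4.0590e-06 ⇒ Q>K, reverse
Step 1:
                   M          L          A          C
  Initial     0.9469     0.3425     0.3397       2.34
  Change      0.3291     0.2194    -0.3291    -0.1097
  Equil        1.276     0.5619    0.01061       2.23
  solve Keq expr → x = -0.1097; check Q = 4.0590e-06
Then change container volume by factor 2 (V_new/V_old).
Step 2:
                   M          L          A          C
  Initial      0.638     0.2809   0.005304      1.115
  Change    0.001079 7.1963e-04  -0.001079 -3.5981e-04
  Equil       0.6391     0.2817   0.004225      1.115
  solve Keq expr → x = -3.5981e-04; check Q = 4.0590e-06
Then add 0.03239 M of A.
Step 3:
                   M          L          A          C
  Initial     0.6391     0.2817    0.03661      1.115
  Change     0.03194     0.0213   -0.03194   -0.01065
  Equil        0.671      0.303   0.004672      1.104
  solve Keq expr → x = -0.01065; check Q = 4.0590e-06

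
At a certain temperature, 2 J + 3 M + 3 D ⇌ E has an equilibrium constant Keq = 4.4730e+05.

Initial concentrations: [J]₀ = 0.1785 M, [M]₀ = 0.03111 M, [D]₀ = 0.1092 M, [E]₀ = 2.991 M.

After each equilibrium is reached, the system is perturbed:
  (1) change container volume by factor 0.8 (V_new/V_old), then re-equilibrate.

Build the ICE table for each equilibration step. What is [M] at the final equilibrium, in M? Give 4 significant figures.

Q₀ = 2.3943e+09 vs Keq = 4.4730e+05 ⇒ Q>K, reverse
Step 1:
                  J         M         D         E
  Initial    0.1785   0.03111    0.1092     2.991
  Change    0.09604    0.1441    0.1441  -0.04802
  Equil      0.2745    0.1752    0.2533     2.943
  solve Keq expr → x = -0.04802; check Q = 4.4730e+05
Then change container volume by factor 0.8 (V_new/V_old).
Step 2:
                  J         M         D         E
  Initial    0.3432     0.219    0.3166     3.679
  Change   -0.03452  -0.05178  -0.05178   0.01726
  Equil      0.3086    0.1672    0.2648     3.696
  solve Keq expr → x = 0.01726; check Q = 4.4730e+05

[M]_eq = 0.1672 M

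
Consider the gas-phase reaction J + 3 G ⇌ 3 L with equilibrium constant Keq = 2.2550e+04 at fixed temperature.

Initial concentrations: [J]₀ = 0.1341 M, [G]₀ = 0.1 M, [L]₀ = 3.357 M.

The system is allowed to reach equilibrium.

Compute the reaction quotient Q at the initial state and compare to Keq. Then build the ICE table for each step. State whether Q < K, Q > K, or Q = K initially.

Q₀ = 2.8211e+05; Q > K (proceeds reverse)

Q₀ = 2.8211e+05 vs Keq = 2.2550e+04 ⇒ Q>K, reverse
Step 1:
                    J           G           L
  Initial      0.1341         0.1       3.357
  Change      0.03588      0.1076     -0.1076
  Equil          0.17      0.2076       3.249
  solve Keq expr → x = -0.03588; check Q = 2.2550e+04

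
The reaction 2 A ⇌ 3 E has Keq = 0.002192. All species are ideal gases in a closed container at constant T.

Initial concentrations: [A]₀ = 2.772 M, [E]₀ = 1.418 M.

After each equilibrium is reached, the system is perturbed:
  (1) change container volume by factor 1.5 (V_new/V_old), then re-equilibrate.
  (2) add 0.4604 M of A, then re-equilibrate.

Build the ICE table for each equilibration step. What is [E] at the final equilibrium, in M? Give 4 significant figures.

[E]_eq = 0.2561 M

Q₀ = 0.3711 vs Keq = 0.002192 ⇒ Q>K, reverse
Step 1:
                   A          E
  I            2.772      1.418
  C           0.7451     -1.118
  E            3.517     0.3004
  solve Keq expr → x = -0.3725; check Q = 0.002192
Then change container volume by factor 1.5 (V_new/V_old).
Step 2:
                   A          E
  I            2.345     0.2003
  C         -0.01852    0.02777
  E            2.326     0.2281
  solve Keq expr → x = 0.009258; check Q = 0.002192
Then add 0.4604 M of A.
Step 3:
                   A          E
  I            2.787     0.2281
  C         -0.01868    0.02803
  E            2.768     0.2561
  solve Keq expr → x = 0.009342; check Q = 0.002192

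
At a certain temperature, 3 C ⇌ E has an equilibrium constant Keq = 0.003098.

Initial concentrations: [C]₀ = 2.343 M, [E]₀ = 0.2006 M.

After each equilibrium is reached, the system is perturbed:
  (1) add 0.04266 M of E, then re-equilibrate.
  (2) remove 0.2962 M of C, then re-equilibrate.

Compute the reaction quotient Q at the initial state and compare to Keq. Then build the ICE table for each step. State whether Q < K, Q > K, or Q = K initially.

Q₀ = 0.0156; Q > K (proceeds reverse)

Q₀ = 0.0156 vs Keq = 0.003098 ⇒ Q>K, reverse
Step 1:
                  C         E
  Initial     2.343    0.2006
  Change     0.4083   -0.1361
  Equil       2.751   0.06452
  solve Keq expr → x = -0.1361; check Q = 0.003098
Then add 0.04266 M of E.
Step 2:
                  C         E
  Initial     2.751    0.1072
  Change      0.105  -0.03499
  Equil       2.856   0.07219
  solve Keq expr → x = -0.03499; check Q = 0.003098
Then remove 0.2962 M of C.
Step 3:
                  C         E
  Initial      2.56   0.07219
  Change     0.0511  -0.01703
  Equil       2.611   0.05515
  solve Keq expr → x = -0.01703; check Q = 0.003098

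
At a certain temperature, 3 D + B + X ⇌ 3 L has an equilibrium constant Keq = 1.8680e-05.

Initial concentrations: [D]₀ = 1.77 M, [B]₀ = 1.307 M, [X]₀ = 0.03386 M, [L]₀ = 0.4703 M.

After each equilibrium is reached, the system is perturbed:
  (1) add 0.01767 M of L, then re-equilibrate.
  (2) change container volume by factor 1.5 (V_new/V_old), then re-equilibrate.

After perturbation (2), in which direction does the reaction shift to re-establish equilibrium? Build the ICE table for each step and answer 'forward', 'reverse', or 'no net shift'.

Direction: reverse

Q₀ = 0.4239 vs Keq = 1.8680e-05 ⇒ Q>K, reverse
Step 1:
                    D           B           X           L
  init           1.77       1.307     0.03386      0.4703
  Δ            0.4331      0.1444      0.1444     -0.4331
  eq            2.203       1.451      0.1782     0.03724
  solve Keq expr → x = -0.1444; check Q = 1.8680e-05
Then add 0.01767 M of L.
Step 2:
                    D           B           X           L
  init          2.203       1.451      0.1782     0.05491
  Δ           0.01694    0.005647    0.005647    -0.01694
  eq             2.22       1.457      0.1839     0.03797
  solve Keq expr → x = -0.005647; check Q = 1.8680e-05
Then change container volume by factor 1.5 (V_new/V_old).
Step 3:
                    D           B           X           L
  init           1.48      0.9713      0.1226     0.02531
  Δ          0.005806    0.001935    0.001935   -0.005806
  eq            1.486      0.9733      0.1245     0.01951
  solve Keq expr → x = -0.001935; check Q = 1.8680e-05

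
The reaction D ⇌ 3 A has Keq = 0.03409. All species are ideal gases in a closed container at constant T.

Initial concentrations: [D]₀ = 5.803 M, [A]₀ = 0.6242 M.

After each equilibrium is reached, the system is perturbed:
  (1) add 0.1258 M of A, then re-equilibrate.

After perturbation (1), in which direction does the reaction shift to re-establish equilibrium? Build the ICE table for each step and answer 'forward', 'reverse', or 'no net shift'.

Direction: reverse

Q₀ = 0.04191 vs Keq = 0.03409 ⇒ Q>K, reverse
Step 1:
                    D           A
  init          5.803      0.6242
  Δ           0.01369    -0.04107
  eq            5.817      0.5831
  solve Keq expr → x = -0.01369; check Q = 0.03409
Then add 0.1258 M of A.
Step 2:
                    D           A
  init          5.817      0.7089
  Δ           0.04147     -0.1244
  eq            5.858      0.5845
  solve Keq expr → x = -0.04147; check Q = 0.03409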